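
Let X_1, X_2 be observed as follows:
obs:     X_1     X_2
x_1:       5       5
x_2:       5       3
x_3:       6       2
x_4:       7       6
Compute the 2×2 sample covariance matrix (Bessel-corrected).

Step 1 — column means:
  mean(X_1) = (5 + 5 + 6 + 7) / 4 = 23/4 = 5.75
  mean(X_2) = (5 + 3 + 2 + 6) / 4 = 16/4 = 4

Step 2 — sample covariance S[i,j] = (1/(n-1)) · Σ_k (x_{k,i} - mean_i) · (x_{k,j} - mean_j), with n-1 = 3.
  S[X_1,X_1] = ((-0.75)·(-0.75) + (-0.75)·(-0.75) + (0.25)·(0.25) + (1.25)·(1.25)) / 3 = 2.75/3 = 0.9167
  S[X_1,X_2] = ((-0.75)·(1) + (-0.75)·(-1) + (0.25)·(-2) + (1.25)·(2)) / 3 = 2/3 = 0.6667
  S[X_2,X_2] = ((1)·(1) + (-1)·(-1) + (-2)·(-2) + (2)·(2)) / 3 = 10/3 = 3.3333

S is symmetric (S[j,i] = S[i,j]). Assembling:

S = [[0.9167, 0.6667],
 [0.6667, 3.3333]]


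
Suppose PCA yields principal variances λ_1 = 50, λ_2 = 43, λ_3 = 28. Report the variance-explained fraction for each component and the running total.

Step 1 — total variance = trace(Sigma) = Σ λ_i = 50 + 43 + 28 = 121.

Step 2 — fraction explained by component i = λ_i / Σ λ:
  PC1: 50/121 = 0.4132
  PC2: 43/121 = 0.3554
  PC3: 28/121 = 0.2314

Step 3 — cumulative fraction after k components = (λ_1 + ... + λ_k) / Σ λ:
  k = 1: 50/121 = 0.4132
  k = 2: (50 + 43)/121 = 93/121 = 0.7686
  k = 3: (50 + 43 + 28)/121 = 121/121 = 1

Summary (fraction, with percent):

explained: PC1 0.4132 (41.32%), PC2 0.3554 (35.54%), PC3 0.2314 (23.14%);  cumulative: 0.4132, 0.7686, 1


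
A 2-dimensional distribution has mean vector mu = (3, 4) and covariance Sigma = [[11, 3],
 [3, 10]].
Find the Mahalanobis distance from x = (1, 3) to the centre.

Step 1 — centre the observation: (x - mu) = (-2, -1).

Step 2 — invert Sigma. det(Sigma) = 11·10 - (3)² = 101.
  Sigma^{-1} = (1/det) · [[d, -b], [-b, a]] = [[0.099, -0.0297],
 [-0.0297, 0.1089]].

Step 3 — form the quadratic (x - mu)^T · Sigma^{-1} · (x - mu):
  Sigma^{-1} · (x - mu) = (-0.1683, -0.0495).
  (x - mu)^T · [Sigma^{-1} · (x - mu)] = (-2)·(-0.1683) + (-1)·(-0.0495) = 0.3861.

Step 4 — take square root: d = √(0.3861) ≈ 0.6214.

d(x, mu) = √(0.3861) ≈ 0.6214


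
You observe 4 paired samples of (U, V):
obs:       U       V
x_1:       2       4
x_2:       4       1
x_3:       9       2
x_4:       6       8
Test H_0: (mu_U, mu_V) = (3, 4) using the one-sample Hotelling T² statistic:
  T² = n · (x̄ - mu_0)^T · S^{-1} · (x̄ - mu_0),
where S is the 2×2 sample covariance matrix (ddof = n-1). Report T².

Step 1 — sample mean vector:
  mean(U) = (2 + 4 + 9 + 6) / 4 = 21/4 = 5.25
  mean(V) = (4 + 1 + 2 + 8) / 4 = 15/4 = 3.75
  x̄ = (5.25, 3.75),  deviation x̄ - mu_0 = (5.25, 3.75) - (3, 4) = (2.25, -0.25).

Step 2 — sample covariance matrix, S[i,j] = (1/(n-1)) · Σ_k (x_{k,i} - mean_i) · (x_{k,j} - mean_j), divisor n-1 = 3:
  S[U,U] = ((-3.25)·(-3.25) + (-1.25)·(-1.25) + (3.75)·(3.75) + (0.75)·(0.75)) / 3 = 26.75/3 = 8.9167
  S[U,V] = ((-3.25)·(0.25) + (-1.25)·(-2.75) + (3.75)·(-1.75) + (0.75)·(4.25)) / 3 = -0.75/3 = -0.25
  S[V,V] = ((0.25)·(0.25) + (-2.75)·(-2.75) + (-1.75)·(-1.75) + (4.25)·(4.25)) / 3 = 28.75/3 = 9.5833
  S = [[8.9167, -0.25],
 [-0.25, 9.5833]].

Step 3 — invert S. det(S) = 8.9167·9.5833 - (-0.25)² = 85.3889.
  S^{-1} = (1/det) · [[d, -b], [-b, a]] = [[0.1122, 0.0029],
 [0.0029, 0.1044]].

Step 4 — quadratic form (x̄ - mu_0)^T · S^{-1} · (x̄ - mu_0):
  S^{-1} · (x̄ - mu_0) = (0.2518, -0.0195),
  (x̄ - mu_0)^T · [...] = (2.25)·(0.2518) + (-0.25)·(-0.0195) = 0.5714.

Step 5 — scale by n: T² = 4 · 0.5714 = 2.2856.

T² ≈ 2.2856


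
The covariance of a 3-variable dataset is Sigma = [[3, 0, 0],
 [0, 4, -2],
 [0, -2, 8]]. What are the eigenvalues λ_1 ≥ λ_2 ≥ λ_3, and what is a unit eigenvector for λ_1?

Step 1 — characteristic polynomial p(λ) = det(λI - Sigma) = λ³ - tr·λ² + c_1·λ - det, where tr = trace, c_1 = sum of the principal 2×2 minors, det = det(Sigma):
  tr = 3 + 4 + 8 = 15,
  c_1 = (3·4 - (0)²) + (3·8 - (0)²) + (4·8 - (-2)²) = 12 + 24 + 28 = 64,
  det = 3·(4·8 - (-2)²) - (0)·((0)·8 - (-2)·(0)) + (0)·((0)·(-2) - 4·(0)) = 3·(28) - (0)·(0) + (0)·(0) = 84.
  So p(λ) = λ³ - 15λ² + 64λ - 84.
Step 2 — look for an integer root (rational root theorem: any rational root is an integer divisor of 84). Testing λ = 3:
  p(3) = 27 - 135 + 192 - 84 = 0  ✓
  Dividing out (λ - 3): p(λ) = (λ - 3)(λ² - 12λ + 28).
Step 3 — remaining eigenvalues from the quadratic λ² - 12λ + 28 = 0:
  Δ = 12² - 4·28 = 144 - 112 = 32,  λ = (12 ± √32)/2 = (12 ± 5.6569)/2 ≈ 8.8284 or 3.1716.
  Sorted: λ_1 = 8.8284,  λ_2 = 3.1716,  λ_3 = 3  (check: sum = 15 = tr ✓).

Step 4 — unit eigenvector for λ_1 ≈ 8.8284: v spans the null space of (Sigma - λ_1 I), whose rows are
  r_1 = (-5.8284, 0, 0),  r_2 = (0, -4.8284, -2),  r_3 = (0, -2, -0.8284).
  v is orthogonal to every row, so take v ∝ r_1 × r_2 = ((0)·(-2) - (0)·(-4.8284), (0)·(0) - (-5.8284)·(-2), (-5.8284)·(-4.8284) - (0)·(0)) ≈ (0, -11.6569, 28.1421).
  Rescale (multiply by -1 so the first nonzero entry is positive): u = (0, 11.6569, -28.1421).
  ||u|| = √((0)² + (11.6569)² + (-28.1421)²) = √(927.862) ≈ 30.4608,  v_1 = u/||u|| ≈ (0, 0.3827, -0.9239) (||v_1|| = 1).

λ_1 = 8.8284,  λ_2 = 3.1716,  λ_3 = 3;  v_1 ≈ (0, 0.3827, -0.9239)


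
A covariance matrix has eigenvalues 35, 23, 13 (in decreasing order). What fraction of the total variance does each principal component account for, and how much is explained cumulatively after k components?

Step 1 — total variance = trace(Sigma) = Σ λ_i = 35 + 23 + 13 = 71.

Step 2 — fraction explained by component i = λ_i / Σ λ:
  PC1: 35/71 = 0.493
  PC2: 23/71 = 0.3239
  PC3: 13/71 = 0.1831

Step 3 — cumulative fraction after k components = (λ_1 + ... + λ_k) / Σ λ:
  k = 1: 35/71 = 0.493
  k = 2: (35 + 23)/71 = 58/71 = 0.8169
  k = 3: (35 + 23 + 13)/71 = 71/71 = 1

Summary (fraction, with percent):

explained: PC1 0.493 (49.3%), PC2 0.3239 (32.39%), PC3 0.1831 (18.31%);  cumulative: 0.493, 0.8169, 1


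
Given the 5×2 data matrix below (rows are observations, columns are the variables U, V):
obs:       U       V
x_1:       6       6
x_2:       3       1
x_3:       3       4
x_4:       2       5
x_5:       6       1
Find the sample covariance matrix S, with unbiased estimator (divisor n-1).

Step 1 — column means:
  mean(U) = (6 + 3 + 3 + 2 + 6) / 5 = 20/5 = 4
  mean(V) = (6 + 1 + 4 + 5 + 1) / 5 = 17/5 = 3.4

Step 2 — sample covariance S[i,j] = (1/(n-1)) · Σ_k (x_{k,i} - mean_i) · (x_{k,j} - mean_j), with n-1 = 4.
  S[U,U] = ((2)·(2) + (-1)·(-1) + (-1)·(-1) + (-2)·(-2) + (2)·(2)) / 4 = 14/4 = 3.5
  S[U,V] = ((2)·(2.6) + (-1)·(-2.4) + (-1)·(0.6) + (-2)·(1.6) + (2)·(-2.4)) / 4 = -1/4 = -0.25
  S[V,V] = ((2.6)·(2.6) + (-2.4)·(-2.4) + (0.6)·(0.6) + (1.6)·(1.6) + (-2.4)·(-2.4)) / 4 = 21.2/4 = 5.3

S is symmetric (S[j,i] = S[i,j]). Assembling:

S = [[3.5, -0.25],
 [-0.25, 5.3]]


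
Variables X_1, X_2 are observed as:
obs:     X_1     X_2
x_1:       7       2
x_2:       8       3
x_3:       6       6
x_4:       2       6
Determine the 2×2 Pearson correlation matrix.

Step 1 — column means:
  mean(X_1) = (7 + 8 + 6 + 2) / 4 = 23/4 = 5.75
  mean(X_2) = (2 + 3 + 6 + 6) / 4 = 17/4 = 4.25

Step 2 — sample variances and covariances s[i,j] = (1/(n-1)) · Σ_k (x_{k,i} - mean_i) · (x_{k,j} - mean_j), with n-1 = 3:
  s[X_1,X_1] = ((1.25)·(1.25) + (2.25)·(2.25) + (0.25)·(0.25) + (-3.75)·(-3.75)) / 3 = 20.75/3 = 6.9167
  s[X_1,X_2] = ((1.25)·(-2.25) + (2.25)·(-1.25) + (0.25)·(1.75) + (-3.75)·(1.75)) / 3 = -11.75/3 = -3.9167
  s[X_2,X_2] = ((-2.25)·(-2.25) + (-1.25)·(-1.25) + (1.75)·(1.75) + (1.75)·(1.75)) / 3 = 12.75/3 = 4.25
  Sample standard deviations s_i = √(s[i,i]):
  s(X_1) = √(6.9167) = 2.63
  s(X_2) = √(4.25) = 2.0616

Step 3 — r_{ij} = s_{ij} / (s_i · s_j):
  r[X_1,X_1] = 1 (diagonal).
  r[X_1,X_2] = -3.9167 / (2.63 · 2.0616) = -3.9167 / 5.4218 = -0.7224
  r[X_2,X_2] = 1 (diagonal).

R is symmetric with unit diagonal. Assembling:

R = [[1, -0.7224],
 [-0.7224, 1]]


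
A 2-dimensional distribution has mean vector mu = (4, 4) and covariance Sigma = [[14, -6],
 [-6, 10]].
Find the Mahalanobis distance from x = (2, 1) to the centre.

Step 1 — centre the observation: (x - mu) = (-2, -3).

Step 2 — invert Sigma. det(Sigma) = 14·10 - (-6)² = 104.
  Sigma^{-1} = (1/det) · [[d, -b], [-b, a]] = [[0.0962, 0.0577],
 [0.0577, 0.1346]].

Step 3 — form the quadratic (x - mu)^T · Sigma^{-1} · (x - mu):
  Sigma^{-1} · (x - mu) = (-0.3654, -0.5192).
  (x - mu)^T · [Sigma^{-1} · (x - mu)] = (-2)·(-0.3654) + (-3)·(-0.5192) = 2.2885.

Step 4 — take square root: d = √(2.2885) ≈ 1.5128.

d(x, mu) = √(2.2885) ≈ 1.5128


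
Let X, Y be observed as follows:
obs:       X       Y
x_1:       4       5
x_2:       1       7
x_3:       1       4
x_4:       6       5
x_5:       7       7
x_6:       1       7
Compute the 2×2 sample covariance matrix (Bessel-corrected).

Step 1 — column means:
  mean(X) = (4 + 1 + 1 + 6 + 7 + 1) / 6 = 20/6 = 3.3333
  mean(Y) = (5 + 7 + 4 + 5 + 7 + 7) / 6 = 35/6 = 5.8333

Step 2 — sample covariance S[i,j] = (1/(n-1)) · Σ_k (x_{k,i} - mean_i) · (x_{k,j} - mean_j), with n-1 = 5.
  S[X,X] = ((0.6667)·(0.6667) + (-2.3333)·(-2.3333) + (-2.3333)·(-2.3333) + (2.6667)·(2.6667) + (3.6667)·(3.6667) + (-2.3333)·(-2.3333)) / 5 = 37.3333/5 = 7.4667
  S[X,Y] = ((0.6667)·(-0.8333) + (-2.3333)·(1.1667) + (-2.3333)·(-1.8333) + (2.6667)·(-0.8333) + (3.6667)·(1.1667) + (-2.3333)·(1.1667)) / 5 = 0.3333/5 = 0.0667
  S[Y,Y] = ((-0.8333)·(-0.8333) + (1.1667)·(1.1667) + (-1.8333)·(-1.8333) + (-0.8333)·(-0.8333) + (1.1667)·(1.1667) + (1.1667)·(1.1667)) / 5 = 8.8333/5 = 1.7667

S is symmetric (S[j,i] = S[i,j]). Assembling:

S = [[7.4667, 0.0667],
 [0.0667, 1.7667]]


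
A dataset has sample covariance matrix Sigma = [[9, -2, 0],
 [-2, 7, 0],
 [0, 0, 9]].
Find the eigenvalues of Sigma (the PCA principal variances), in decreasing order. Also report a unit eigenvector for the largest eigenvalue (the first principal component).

Step 1 — characteristic polynomial p(λ) = det(λI - Sigma) = λ³ - tr·λ² + c_1·λ - det, where tr = trace, c_1 = sum of the principal 2×2 minors, det = det(Sigma):
  tr = 9 + 7 + 9 = 25,
  c_1 = (9·7 - (-2)²) + (9·9 - (0)²) + (7·9 - (0)²) = 59 + 81 + 63 = 203,
  det = 9·(7·9 - (0)²) - (-2)·((-2)·9 - (0)·(0)) + (0)·((-2)·(0) - 7·(0)) = 9·(63) - (-2)·(-18) + (0)·(0) = 531.
  So p(λ) = λ³ - 25λ² + 203λ - 531.
Step 2 — look for an integer root (rational root theorem: any rational root is an integer divisor of 531). Testing λ = 9:
  p(9) = 729 - 2025 + 1827 - 531 = 0  ✓
  Dividing out (λ - 9): p(λ) = (λ - 9)(λ² - 16λ + 59).
Step 3 — remaining eigenvalues from the quadratic λ² - 16λ + 59 = 0:
  Δ = 16² - 4·59 = 256 - 236 = 20,  λ = (16 ± √20)/2 = (16 ± 4.4721)/2 ≈ 10.2361 or 5.7639.
  Sorted: λ_1 = 10.2361,  λ_2 = 9,  λ_3 = 5.7639  (check: sum = 25 = tr ✓).

Step 4 — unit eigenvector for λ_1 ≈ 10.2361: v spans the null space of (Sigma - λ_1 I), whose rows are
  r_1 = (-1.2361, -2, 0),  r_2 = (-2, -3.2361, 0),  r_3 = (0, 0, -1.2361).
  v is orthogonal to every row, so take v ∝ r_1 × r_3 = ((-2)·(-1.2361) - (0)·(0), (0)·(0) - (-1.2361)·(-1.2361), (-1.2361)·(0) - (-2)·(0)) ≈ (2.4721, -1.5279, 0).
  Let u = (2.4721, -1.5279, 0).
  ||u|| = √((2.4721)² + (-1.5279)² + (0)²) = √(8.4458) ≈ 2.9062,  v_1 = u/||u|| ≈ (0.8507, -0.5257, 0) (||v_1|| = 1).

λ_1 = 10.2361,  λ_2 = 9,  λ_3 = 5.7639;  v_1 ≈ (0.8507, -0.5257, 0)


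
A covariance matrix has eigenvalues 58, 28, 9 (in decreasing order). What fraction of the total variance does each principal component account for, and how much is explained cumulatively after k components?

Step 1 — total variance = trace(Sigma) = Σ λ_i = 58 + 28 + 9 = 95.

Step 2 — fraction explained by component i = λ_i / Σ λ:
  PC1: 58/95 = 0.6105
  PC2: 28/95 = 0.2947
  PC3: 9/95 = 0.0947

Step 3 — cumulative fraction after k components = (λ_1 + ... + λ_k) / Σ λ:
  k = 1: 58/95 = 0.6105
  k = 2: (58 + 28)/95 = 86/95 = 0.9053
  k = 3: (58 + 28 + 9)/95 = 95/95 = 1

Summary (fraction, with percent):

explained: PC1 0.6105 (61.05%), PC2 0.2947 (29.47%), PC3 0.0947 (9.47%);  cumulative: 0.6105, 0.9053, 1


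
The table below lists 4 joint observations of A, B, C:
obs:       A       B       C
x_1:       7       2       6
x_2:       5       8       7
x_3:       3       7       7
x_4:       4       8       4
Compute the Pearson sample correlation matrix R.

Step 1 — column means:
  mean(A) = (7 + 5 + 3 + 4) / 4 = 19/4 = 4.75
  mean(B) = (2 + 8 + 7 + 8) / 4 = 25/4 = 6.25
  mean(C) = (6 + 7 + 7 + 4) / 4 = 24/4 = 6

Step 2 — sample variances and covariances s[i,j] = (1/(n-1)) · Σ_k (x_{k,i} - mean_i) · (x_{k,j} - mean_j), with n-1 = 3:
  s[A,A] = ((2.25)·(2.25) + (0.25)·(0.25) + (-1.75)·(-1.75) + (-0.75)·(-0.75)) / 3 = 8.75/3 = 2.9167
  s[A,B] = ((2.25)·(-4.25) + (0.25)·(1.75) + (-1.75)·(0.75) + (-0.75)·(1.75)) / 3 = -11.75/3 = -3.9167
  s[A,C] = ((2.25)·(0) + (0.25)·(1) + (-1.75)·(1) + (-0.75)·(-2)) / 3 = 0/3 = 0
  s[B,B] = ((-4.25)·(-4.25) + (1.75)·(1.75) + (0.75)·(0.75) + (1.75)·(1.75)) / 3 = 24.75/3 = 8.25
  s[B,C] = ((-4.25)·(0) + (1.75)·(1) + (0.75)·(1) + (1.75)·(-2)) / 3 = -1/3 = -0.3333
  s[C,C] = ((0)·(0) + (1)·(1) + (1)·(1) + (-2)·(-2)) / 3 = 6/3 = 2
  Sample standard deviations s_i = √(s[i,i]):
  s(A) = √(2.9167) = 1.7078
  s(B) = √(8.25) = 2.8723
  s(C) = √(2) = 1.4142

Step 3 — r_{ij} = s_{ij} / (s_i · s_j):
  r[A,A] = 1 (diagonal).
  r[A,B] = -3.9167 / (1.7078 · 2.8723) = -3.9167 / 4.9054 = -0.7984
  r[A,C] = 0 / (1.7078 · 1.4142) = 0 / 2.4152 = 0
  r[B,B] = 1 (diagonal).
  r[B,C] = -0.3333 / (2.8723 · 1.4142) = -0.3333 / 4.062 = -0.0821
  r[C,C] = 1 (diagonal).

R is symmetric with unit diagonal. Assembling:

R = [[1, -0.7984, 0],
 [-0.7984, 1, -0.0821],
 [0, -0.0821, 1]]


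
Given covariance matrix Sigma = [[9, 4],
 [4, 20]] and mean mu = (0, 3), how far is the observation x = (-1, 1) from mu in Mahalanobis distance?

Step 1 — centre the observation: (x - mu) = (-1, -2).

Step 2 — invert Sigma. det(Sigma) = 9·20 - (4)² = 164.
  Sigma^{-1} = (1/det) · [[d, -b], [-b, a]] = [[0.122, -0.0244],
 [-0.0244, 0.0549]].

Step 3 — form the quadratic (x - mu)^T · Sigma^{-1} · (x - mu):
  Sigma^{-1} · (x - mu) = (-0.0732, -0.0854).
  (x - mu)^T · [Sigma^{-1} · (x - mu)] = (-1)·(-0.0732) + (-2)·(-0.0854) = 0.2439.

Step 4 — take square root: d = √(0.2439) ≈ 0.4939.

d(x, mu) = √(0.2439) ≈ 0.4939


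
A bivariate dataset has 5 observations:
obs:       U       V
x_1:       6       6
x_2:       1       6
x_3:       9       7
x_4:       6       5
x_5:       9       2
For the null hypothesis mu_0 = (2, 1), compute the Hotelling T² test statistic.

Step 1 — sample mean vector:
  mean(U) = (6 + 1 + 9 + 6 + 9) / 5 = 31/5 = 6.2
  mean(V) = (6 + 6 + 7 + 5 + 2) / 5 = 26/5 = 5.2
  x̄ = (6.2, 5.2),  deviation x̄ - mu_0 = (6.2, 5.2) - (2, 1) = (4.2, 4.2).

Step 2 — sample covariance matrix, S[i,j] = (1/(n-1)) · Σ_k (x_{k,i} - mean_i) · (x_{k,j} - mean_j), divisor n-1 = 4:
  S[U,U] = ((-0.2)·(-0.2) + (-5.2)·(-5.2) + (2.8)·(2.8) + (-0.2)·(-0.2) + (2.8)·(2.8)) / 4 = 42.8/4 = 10.7
  S[U,V] = ((-0.2)·(0.8) + (-5.2)·(0.8) + (2.8)·(1.8) + (-0.2)·(-0.2) + (2.8)·(-3.2)) / 4 = -8.2/4 = -2.05
  S[V,V] = ((0.8)·(0.8) + (0.8)·(0.8) + (1.8)·(1.8) + (-0.2)·(-0.2) + (-3.2)·(-3.2)) / 4 = 14.8/4 = 3.7
  S = [[10.7, -2.05],
 [-2.05, 3.7]].

Step 3 — invert S. det(S) = 10.7·3.7 - (-2.05)² = 35.3875.
  S^{-1} = (1/det) · [[d, -b], [-b, a]] = [[0.1046, 0.0579],
 [0.0579, 0.3024]].

Step 4 — quadratic form (x̄ - mu_0)^T · S^{-1} · (x̄ - mu_0):
  S^{-1} · (x̄ - mu_0) = (0.6824, 1.5132),
  (x̄ - mu_0)^T · [...] = (4.2)·(0.6824) + (4.2)·(1.5132) = 9.2219.

Step 5 — scale by n: T² = 5 · 9.2219 = 46.1095.

T² ≈ 46.1095


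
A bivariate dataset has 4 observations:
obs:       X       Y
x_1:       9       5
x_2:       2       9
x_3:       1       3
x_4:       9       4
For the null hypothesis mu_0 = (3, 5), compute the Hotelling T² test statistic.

Step 1 — sample mean vector:
  mean(X) = (9 + 2 + 1 + 9) / 4 = 21/4 = 5.25
  mean(Y) = (5 + 9 + 3 + 4) / 4 = 21/4 = 5.25
  x̄ = (5.25, 5.25),  deviation x̄ - mu_0 = (5.25, 5.25) - (3, 5) = (2.25, 0.25).

Step 2 — sample covariance matrix, S[i,j] = (1/(n-1)) · Σ_k (x_{k,i} - mean_i) · (x_{k,j} - mean_j), divisor n-1 = 3:
  S[X,X] = ((3.75)·(3.75) + (-3.25)·(-3.25) + (-4.25)·(-4.25) + (3.75)·(3.75)) / 3 = 56.75/3 = 18.9167
  S[X,Y] = ((3.75)·(-0.25) + (-3.25)·(3.75) + (-4.25)·(-2.25) + (3.75)·(-1.25)) / 3 = -8.25/3 = -2.75
  S[Y,Y] = ((-0.25)·(-0.25) + (3.75)·(3.75) + (-2.25)·(-2.25) + (-1.25)·(-1.25)) / 3 = 20.75/3 = 6.9167
  S = [[18.9167, -2.75],
 [-2.75, 6.9167]].

Step 3 — invert S. det(S) = 18.9167·6.9167 - (-2.75)² = 123.2778.
  S^{-1} = (1/det) · [[d, -b], [-b, a]] = [[0.0561, 0.0223],
 [0.0223, 0.1534]].

Step 4 — quadratic form (x̄ - mu_0)^T · S^{-1} · (x̄ - mu_0):
  S^{-1} · (x̄ - mu_0) = (0.1318, 0.0886),
  (x̄ - mu_0)^T · [...] = (2.25)·(0.1318) + (0.25)·(0.0886) = 0.3187.

Step 5 — scale by n: T² = 4 · 0.3187 = 1.2749.

T² ≈ 1.2749


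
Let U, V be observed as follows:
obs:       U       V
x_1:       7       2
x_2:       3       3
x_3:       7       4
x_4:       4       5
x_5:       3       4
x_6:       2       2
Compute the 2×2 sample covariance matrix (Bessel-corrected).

Step 1 — column means:
  mean(U) = (7 + 3 + 7 + 4 + 3 + 2) / 6 = 26/6 = 4.3333
  mean(V) = (2 + 3 + 4 + 5 + 4 + 2) / 6 = 20/6 = 3.3333

Step 2 — sample covariance S[i,j] = (1/(n-1)) · Σ_k (x_{k,i} - mean_i) · (x_{k,j} - mean_j), with n-1 = 5.
  S[U,U] = ((2.6667)·(2.6667) + (-1.3333)·(-1.3333) + (2.6667)·(2.6667) + (-0.3333)·(-0.3333) + (-1.3333)·(-1.3333) + (-2.3333)·(-2.3333)) / 5 = 23.3333/5 = 4.6667
  S[U,V] = ((2.6667)·(-1.3333) + (-1.3333)·(-0.3333) + (2.6667)·(0.6667) + (-0.3333)·(1.6667) + (-1.3333)·(0.6667) + (-2.3333)·(-1.3333)) / 5 = 0.3333/5 = 0.0667
  S[V,V] = ((-1.3333)·(-1.3333) + (-0.3333)·(-0.3333) + (0.6667)·(0.6667) + (1.6667)·(1.6667) + (0.6667)·(0.6667) + (-1.3333)·(-1.3333)) / 5 = 7.3333/5 = 1.4667

S is symmetric (S[j,i] = S[i,j]). Assembling:

S = [[4.6667, 0.0667],
 [0.0667, 1.4667]]


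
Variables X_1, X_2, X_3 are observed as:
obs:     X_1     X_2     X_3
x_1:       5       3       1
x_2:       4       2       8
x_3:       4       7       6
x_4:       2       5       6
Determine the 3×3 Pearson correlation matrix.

Step 1 — column means:
  mean(X_1) = (5 + 4 + 4 + 2) / 4 = 15/4 = 3.75
  mean(X_2) = (3 + 2 + 7 + 5) / 4 = 17/4 = 4.25
  mean(X_3) = (1 + 8 + 6 + 6) / 4 = 21/4 = 5.25

Step 2 — sample variances and covariances s[i,j] = (1/(n-1)) · Σ_k (x_{k,i} - mean_i) · (x_{k,j} - mean_j), with n-1 = 3:
  s[X_1,X_1] = ((1.25)·(1.25) + (0.25)·(0.25) + (0.25)·(0.25) + (-1.75)·(-1.75)) / 3 = 4.75/3 = 1.5833
  s[X_1,X_2] = ((1.25)·(-1.25) + (0.25)·(-2.25) + (0.25)·(2.75) + (-1.75)·(0.75)) / 3 = -2.75/3 = -0.9167
  s[X_1,X_3] = ((1.25)·(-4.25) + (0.25)·(2.75) + (0.25)·(0.75) + (-1.75)·(0.75)) / 3 = -5.75/3 = -1.9167
  s[X_2,X_2] = ((-1.25)·(-1.25) + (-2.25)·(-2.25) + (2.75)·(2.75) + (0.75)·(0.75)) / 3 = 14.75/3 = 4.9167
  s[X_2,X_3] = ((-1.25)·(-4.25) + (-2.25)·(2.75) + (2.75)·(0.75) + (0.75)·(0.75)) / 3 = 1.75/3 = 0.5833
  s[X_3,X_3] = ((-4.25)·(-4.25) + (2.75)·(2.75) + (0.75)·(0.75) + (0.75)·(0.75)) / 3 = 26.75/3 = 8.9167
  Sample standard deviations s_i = √(s[i,i]):
  s(X_1) = √(1.5833) = 1.2583
  s(X_2) = √(4.9167) = 2.2174
  s(X_3) = √(8.9167) = 2.9861

Step 3 — r_{ij} = s_{ij} / (s_i · s_j):
  r[X_1,X_1] = 1 (diagonal).
  r[X_1,X_2] = -0.9167 / (1.2583 · 2.2174) = -0.9167 / 2.7901 = -0.3285
  r[X_1,X_3] = -1.9167 / (1.2583 · 2.9861) = -1.9167 / 3.7574 = -0.5101
  r[X_2,X_2] = 1 (diagonal).
  r[X_2,X_3] = 0.5833 / (2.2174 · 2.9861) = 0.5833 / 6.6212 = 0.0881
  r[X_3,X_3] = 1 (diagonal).

R is symmetric with unit diagonal. Assembling:

R = [[1, -0.3285, -0.5101],
 [-0.3285, 1, 0.0881],
 [-0.5101, 0.0881, 1]]


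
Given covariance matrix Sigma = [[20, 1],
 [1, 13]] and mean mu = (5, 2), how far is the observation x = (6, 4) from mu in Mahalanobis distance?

Step 1 — centre the observation: (x - mu) = (1, 2).

Step 2 — invert Sigma. det(Sigma) = 20·13 - (1)² = 259.
  Sigma^{-1} = (1/det) · [[d, -b], [-b, a]] = [[0.0502, -0.0039],
 [-0.0039, 0.0772]].

Step 3 — form the quadratic (x - mu)^T · Sigma^{-1} · (x - mu):
  Sigma^{-1} · (x - mu) = (0.0425, 0.1506).
  (x - mu)^T · [Sigma^{-1} · (x - mu)] = (1)·(0.0425) + (2)·(0.1506) = 0.3436.

Step 4 — take square root: d = √(0.3436) ≈ 0.5862.

d(x, mu) = √(0.3436) ≈ 0.5862


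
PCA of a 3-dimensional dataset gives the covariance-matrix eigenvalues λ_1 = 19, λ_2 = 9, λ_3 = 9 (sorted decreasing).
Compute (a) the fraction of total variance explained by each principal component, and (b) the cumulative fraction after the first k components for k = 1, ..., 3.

Step 1 — total variance = trace(Sigma) = Σ λ_i = 19 + 9 + 9 = 37.

Step 2 — fraction explained by component i = λ_i / Σ λ:
  PC1: 19/37 = 0.5135
  PC2: 9/37 = 0.2432
  PC3: 9/37 = 0.2432

Step 3 — cumulative fraction after k components = (λ_1 + ... + λ_k) / Σ λ:
  k = 1: 19/37 = 0.5135
  k = 2: (19 + 9)/37 = 28/37 = 0.7568
  k = 3: (19 + 9 + 9)/37 = 37/37 = 1

Summary (fraction, with percent):

explained: PC1 0.5135 (51.35%), PC2 0.2432 (24.32%), PC3 0.2432 (24.32%);  cumulative: 0.5135, 0.7568, 1


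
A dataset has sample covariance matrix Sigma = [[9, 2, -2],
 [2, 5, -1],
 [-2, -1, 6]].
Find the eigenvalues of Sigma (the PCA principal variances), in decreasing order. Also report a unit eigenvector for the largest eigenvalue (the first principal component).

Step 1 — characteristic polynomial p(λ) = det(λI - Sigma) = λ³ - tr·λ² + c_1·λ - det, where tr = trace, c_1 = sum of the principal 2×2 minors, det = det(Sigma):
  tr = 9 + 5 + 6 = 20,
  c_1 = (9·5 - (2)²) + (9·6 - (-2)²) + (5·6 - (-1)²) = 41 + 50 + 29 = 120,
  det = 9·(5·6 - (-1)²) - (2)·((2)·6 - (-1)·(-2)) + (-2)·((2)·(-1) - 5·(-2)) = 9·(29) - (2)·(10) + (-2)·(8) = 225.
  So p(λ) = λ³ - 20λ² + 120λ - 225.
Step 2 — look for an integer root (rational root theorem: any rational root is an integer divisor of 225). Testing λ = 5:
  p(5) = 125 - 500 + 600 - 225 = 0  ✓
  Dividing out (λ - 5): p(λ) = (λ - 5)(λ² - 15λ + 45).
Step 3 — remaining eigenvalues from the quadratic λ² - 15λ + 45 = 0:
  Δ = 15² - 4·45 = 225 - 180 = 45,  λ = (15 ± √45)/2 = (15 ± 6.7082)/2 ≈ 10.8541 or 4.1459.
  Sorted: λ_1 = 10.8541,  λ_2 = 5,  λ_3 = 4.1459  (check: sum = 20 = tr ✓).

Step 4 — unit eigenvector for λ_1 ≈ 10.8541: v spans the null space of (Sigma - λ_1 I), whose rows are
  r_1 = (-1.8541, 2, -2),  r_2 = (2, -5.8541, -1),  r_3 = (-2, -1, -4.8541).
  v is orthogonal to every row, so take v ∝ r_1 × r_2 = ((2)·(-1) - (-2)·(-5.8541), (-2)·(2) - (-1.8541)·(-1), (-1.8541)·(-5.8541) - (2)·(2)) ≈ (-13.7082, -5.8541, 6.8541).
  Rescale (multiply by -1 so the first nonzero entry is positive): u = (13.7082, 5.8541, -6.8541).
  ||u|| = √((13.7082)² + (5.8541)² + (-6.8541)²) = √(269.1641) ≈ 16.4062,  v_1 = u/||u|| ≈ (0.8355, 0.3568, -0.4178) (||v_1|| = 1).

λ_1 = 10.8541,  λ_2 = 5,  λ_3 = 4.1459;  v_1 ≈ (0.8355, 0.3568, -0.4178)


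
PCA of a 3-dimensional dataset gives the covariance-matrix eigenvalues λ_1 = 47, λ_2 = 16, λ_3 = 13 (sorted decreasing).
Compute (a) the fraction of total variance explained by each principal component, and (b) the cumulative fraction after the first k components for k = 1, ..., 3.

Step 1 — total variance = trace(Sigma) = Σ λ_i = 47 + 16 + 13 = 76.

Step 2 — fraction explained by component i = λ_i / Σ λ:
  PC1: 47/76 = 0.6184
  PC2: 16/76 = 0.2105
  PC3: 13/76 = 0.1711

Step 3 — cumulative fraction after k components = (λ_1 + ... + λ_k) / Σ λ:
  k = 1: 47/76 = 0.6184
  k = 2: (47 + 16)/76 = 63/76 = 0.8289
  k = 3: (47 + 16 + 13)/76 = 76/76 = 1

Summary (fraction, with percent):

explained: PC1 0.6184 (61.84%), PC2 0.2105 (21.05%), PC3 0.1711 (17.11%);  cumulative: 0.6184, 0.8289, 1


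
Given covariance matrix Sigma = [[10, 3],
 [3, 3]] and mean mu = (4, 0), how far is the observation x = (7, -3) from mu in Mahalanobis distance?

Step 1 — centre the observation: (x - mu) = (3, -3).

Step 2 — invert Sigma. det(Sigma) = 10·3 - (3)² = 21.
  Sigma^{-1} = (1/det) · [[d, -b], [-b, a]] = [[0.1429, -0.1429],
 [-0.1429, 0.4762]].

Step 3 — form the quadratic (x - mu)^T · Sigma^{-1} · (x - mu):
  Sigma^{-1} · (x - mu) = (0.8571, -1.8571).
  (x - mu)^T · [Sigma^{-1} · (x - mu)] = (3)·(0.8571) + (-3)·(-1.8571) = 8.1429.

Step 4 — take square root: d = √(8.1429) ≈ 2.8536.

d(x, mu) = √(8.1429) ≈ 2.8536


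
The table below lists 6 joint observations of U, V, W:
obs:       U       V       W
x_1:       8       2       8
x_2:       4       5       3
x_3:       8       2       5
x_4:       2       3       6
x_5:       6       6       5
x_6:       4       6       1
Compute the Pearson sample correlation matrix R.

Step 1 — column means:
  mean(U) = (8 + 4 + 8 + 2 + 6 + 4) / 6 = 32/6 = 5.3333
  mean(V) = (2 + 5 + 2 + 3 + 6 + 6) / 6 = 24/6 = 4
  mean(W) = (8 + 3 + 5 + 6 + 5 + 1) / 6 = 28/6 = 4.6667

Step 2 — sample variances and covariances s[i,j] = (1/(n-1)) · Σ_k (x_{k,i} - mean_i) · (x_{k,j} - mean_j), with n-1 = 5:
  s[U,U] = ((2.6667)·(2.6667) + (-1.3333)·(-1.3333) + (2.6667)·(2.6667) + (-3.3333)·(-3.3333) + (0.6667)·(0.6667) + (-1.3333)·(-1.3333)) / 5 = 29.3333/5 = 5.8667
  s[U,V] = ((2.6667)·(-2) + (-1.3333)·(1) + (2.6667)·(-2) + (-3.3333)·(-1) + (0.6667)·(2) + (-1.3333)·(2)) / 5 = -10/5 = -2
  s[U,W] = ((2.6667)·(3.3333) + (-1.3333)·(-1.6667) + (2.6667)·(0.3333) + (-3.3333)·(1.3333) + (0.6667)·(0.3333) + (-1.3333)·(-3.6667)) / 5 = 12.6667/5 = 2.5333
  s[V,V] = ((-2)·(-2) + (1)·(1) + (-2)·(-2) + (-1)·(-1) + (2)·(2) + (2)·(2)) / 5 = 18/5 = 3.6
  s[V,W] = ((-2)·(3.3333) + (1)·(-1.6667) + (-2)·(0.3333) + (-1)·(1.3333) + (2)·(0.3333) + (2)·(-3.6667)) / 5 = -17/5 = -3.4
  s[W,W] = ((3.3333)·(3.3333) + (-1.6667)·(-1.6667) + (0.3333)·(0.3333) + (1.3333)·(1.3333) + (0.3333)·(0.3333) + (-3.6667)·(-3.6667)) / 5 = 29.3333/5 = 5.8667
  Sample standard deviations s_i = √(s[i,i]):
  s(U) = √(5.8667) = 2.4221
  s(V) = √(3.6) = 1.8974
  s(W) = √(5.8667) = 2.4221

Step 3 — r_{ij} = s_{ij} / (s_i · s_j):
  r[U,U] = 1 (diagonal).
  r[U,V] = -2 / (2.4221 · 1.8974) = -2 / 4.5957 = -0.4352
  r[U,W] = 2.5333 / (2.4221 · 2.4221) = 2.5333 / 5.8667 = 0.4318
  r[V,V] = 1 (diagonal).
  r[V,W] = -3.4 / (1.8974 · 2.4221) = -3.4 / 4.5957 = -0.7398
  r[W,W] = 1 (diagonal).

R is symmetric with unit diagonal. Assembling:

R = [[1, -0.4352, 0.4318],
 [-0.4352, 1, -0.7398],
 [0.4318, -0.7398, 1]]


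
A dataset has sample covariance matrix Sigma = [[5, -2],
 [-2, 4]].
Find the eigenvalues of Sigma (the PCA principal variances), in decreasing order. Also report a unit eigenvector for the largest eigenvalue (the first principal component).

Step 1 — characteristic polynomial of 2×2 Sigma:
  det(Sigma - λI) = λ² - trace · λ + det = 0.
  trace = 5 + 4 = 9, det = 5·4 - (-2)² = 16.
Step 2 — discriminant:
  Δ = trace² - 4·det = 81 - 64 = 17.
Step 3 — eigenvalues:
  λ = (trace ± √Δ)/2 = (9 ± 4.1231)/2,
  λ_1 = 6.5616,  λ_2 = 2.4384.

Step 4 — unit eigenvector for λ_1: solve (Sigma - λ_1 I)v = 0. First row:
  (5 - 6.5616)·v_x + (-2)·v_y = 0, i.e. (-1.5616)·v_x + (-2)·v_y = 0,
  so v ∝ (b, λ_1 - a) = (-2, 1.5616); multiply by -1 so the first entry is positive: u = (2, -1.5616).
  ||u|| = √((2)² + (-1.5616)²) = √(6.4384) ≈ 2.5374,
  v_1 = u/||u|| ≈ (0.7882, -0.6154) (||v_1|| = 1).

λ_1 = 6.5616,  λ_2 = 2.4384;  v_1 ≈ (0.7882, -0.6154)


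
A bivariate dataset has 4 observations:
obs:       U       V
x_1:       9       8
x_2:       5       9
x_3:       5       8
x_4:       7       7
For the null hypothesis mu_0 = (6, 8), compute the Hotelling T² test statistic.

Step 1 — sample mean vector:
  mean(U) = (9 + 5 + 5 + 7) / 4 = 26/4 = 6.5
  mean(V) = (8 + 9 + 8 + 7) / 4 = 32/4 = 8
  x̄ = (6.5, 8),  deviation x̄ - mu_0 = (6.5, 8) - (6, 8) = (0.5, 0).

Step 2 — sample covariance matrix, S[i,j] = (1/(n-1)) · Σ_k (x_{k,i} - mean_i) · (x_{k,j} - mean_j), divisor n-1 = 3:
  S[U,U] = ((2.5)·(2.5) + (-1.5)·(-1.5) + (-1.5)·(-1.5) + (0.5)·(0.5)) / 3 = 11/3 = 3.6667
  S[U,V] = ((2.5)·(0) + (-1.5)·(1) + (-1.5)·(0) + (0.5)·(-1)) / 3 = -2/3 = -0.6667
  S[V,V] = ((0)·(0) + (1)·(1) + (0)·(0) + (-1)·(-1)) / 3 = 2/3 = 0.6667
  S = [[3.6667, -0.6667],
 [-0.6667, 0.6667]].

Step 3 — invert S. det(S) = 3.6667·0.6667 - (-0.6667)² = 2.
  S^{-1} = (1/det) · [[d, -b], [-b, a]] = [[0.3333, 0.3333],
 [0.3333, 1.8333]].

Step 4 — quadratic form (x̄ - mu_0)^T · S^{-1} · (x̄ - mu_0):
  S^{-1} · (x̄ - mu_0) = (0.1667, 0.1667),
  (x̄ - mu_0)^T · [...] = (0.5)·(0.1667) + (0)·(0.1667) = 0.0833.

Step 5 — scale by n: T² = 4 · 0.0833 = 0.3333.

T² ≈ 0.3333


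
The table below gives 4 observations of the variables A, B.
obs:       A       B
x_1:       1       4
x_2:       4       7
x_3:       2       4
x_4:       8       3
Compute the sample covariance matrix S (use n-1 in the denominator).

Step 1 — column means:
  mean(A) = (1 + 4 + 2 + 8) / 4 = 15/4 = 3.75
  mean(B) = (4 + 7 + 4 + 3) / 4 = 18/4 = 4.5

Step 2 — sample covariance S[i,j] = (1/(n-1)) · Σ_k (x_{k,i} - mean_i) · (x_{k,j} - mean_j), with n-1 = 3.
  S[A,A] = ((-2.75)·(-2.75) + (0.25)·(0.25) + (-1.75)·(-1.75) + (4.25)·(4.25)) / 3 = 28.75/3 = 9.5833
  S[A,B] = ((-2.75)·(-0.5) + (0.25)·(2.5) + (-1.75)·(-0.5) + (4.25)·(-1.5)) / 3 = -3.5/3 = -1.1667
  S[B,B] = ((-0.5)·(-0.5) + (2.5)·(2.5) + (-0.5)·(-0.5) + (-1.5)·(-1.5)) / 3 = 9/3 = 3

S is symmetric (S[j,i] = S[i,j]). Assembling:

S = [[9.5833, -1.1667],
 [-1.1667, 3]]


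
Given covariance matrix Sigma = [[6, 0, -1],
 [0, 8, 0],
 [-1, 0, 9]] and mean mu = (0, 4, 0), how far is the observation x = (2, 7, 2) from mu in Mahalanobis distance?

Step 1 — centre the observation: (x - mu) = (2, 3, 2).

Step 2 — invert Sigma (cofactor / det for 3×3, or solve directly):
  Sigma^{-1} = [[0.1698, 0, 0.0189],
 [0, 0.125, 0],
 [0.0189, 0, 0.1132]].

Step 3 — form the quadratic (x - mu)^T · Sigma^{-1} · (x - mu):
  Sigma^{-1} · (x - mu) = (0.3774, 0.375, 0.2642).
  (x - mu)^T · [Sigma^{-1} · (x - mu)] = (2)·(0.3774) + (3)·(0.375) + (2)·(0.2642) = 2.408.

Step 4 — take square root: d = √(2.408) ≈ 1.5518.

d(x, mu) = √(2.408) ≈ 1.5518


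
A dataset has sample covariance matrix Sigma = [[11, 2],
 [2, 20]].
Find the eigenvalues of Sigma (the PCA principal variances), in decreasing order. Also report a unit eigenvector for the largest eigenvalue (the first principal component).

Step 1 — characteristic polynomial of 2×2 Sigma:
  det(Sigma - λI) = λ² - trace · λ + det = 0.
  trace = 11 + 20 = 31, det = 11·20 - (2)² = 216.
Step 2 — discriminant:
  Δ = trace² - 4·det = 961 - 864 = 97.
Step 3 — eigenvalues:
  λ = (trace ± √Δ)/2 = (31 ± 9.8489)/2,
  λ_1 = 20.4244,  λ_2 = 10.5756.

Step 4 — unit eigenvector for λ_1: solve (Sigma - λ_1 I)v = 0. First row:
  (11 - 20.4244)·v_x + (2)·v_y = 0, i.e. (-9.4244)·v_x + (2)·v_y = 0,
  so v ∝ (b, λ_1 - a) = (2, 9.4244) = u.
  ||u|| = √((2)² + (9.4244)²) = √(92.8199) ≈ 9.6343,
  v_1 = u/||u|| ≈ (0.2076, 0.9782) (||v_1|| = 1).

λ_1 = 20.4244,  λ_2 = 10.5756;  v_1 ≈ (0.2076, 0.9782)


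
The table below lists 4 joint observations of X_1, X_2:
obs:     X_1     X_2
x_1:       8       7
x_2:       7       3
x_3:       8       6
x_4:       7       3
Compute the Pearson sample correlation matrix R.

Step 1 — column means:
  mean(X_1) = (8 + 7 + 8 + 7) / 4 = 30/4 = 7.5
  mean(X_2) = (7 + 3 + 6 + 3) / 4 = 19/4 = 4.75

Step 2 — sample variances and covariances s[i,j] = (1/(n-1)) · Σ_k (x_{k,i} - mean_i) · (x_{k,j} - mean_j), with n-1 = 3:
  s[X_1,X_1] = ((0.5)·(0.5) + (-0.5)·(-0.5) + (0.5)·(0.5) + (-0.5)·(-0.5)) / 3 = 1/3 = 0.3333
  s[X_1,X_2] = ((0.5)·(2.25) + (-0.5)·(-1.75) + (0.5)·(1.25) + (-0.5)·(-1.75)) / 3 = 3.5/3 = 1.1667
  s[X_2,X_2] = ((2.25)·(2.25) + (-1.75)·(-1.75) + (1.25)·(1.25) + (-1.75)·(-1.75)) / 3 = 12.75/3 = 4.25
  Sample standard deviations s_i = √(s[i,i]):
  s(X_1) = √(0.3333) = 0.5774
  s(X_2) = √(4.25) = 2.0616

Step 3 — r_{ij} = s_{ij} / (s_i · s_j):
  r[X_1,X_1] = 1 (diagonal).
  r[X_1,X_2] = 1.1667 / (0.5774 · 2.0616) = 1.1667 / 1.1902 = 0.9802
  r[X_2,X_2] = 1 (diagonal).

R is symmetric with unit diagonal. Assembling:

R = [[1, 0.9802],
 [0.9802, 1]]


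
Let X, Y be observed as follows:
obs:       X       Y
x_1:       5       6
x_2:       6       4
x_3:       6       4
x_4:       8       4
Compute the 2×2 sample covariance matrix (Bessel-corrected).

Step 1 — column means:
  mean(X) = (5 + 6 + 6 + 8) / 4 = 25/4 = 6.25
  mean(Y) = (6 + 4 + 4 + 4) / 4 = 18/4 = 4.5

Step 2 — sample covariance S[i,j] = (1/(n-1)) · Σ_k (x_{k,i} - mean_i) · (x_{k,j} - mean_j), with n-1 = 3.
  S[X,X] = ((-1.25)·(-1.25) + (-0.25)·(-0.25) + (-0.25)·(-0.25) + (1.75)·(1.75)) / 3 = 4.75/3 = 1.5833
  S[X,Y] = ((-1.25)·(1.5) + (-0.25)·(-0.5) + (-0.25)·(-0.5) + (1.75)·(-0.5)) / 3 = -2.5/3 = -0.8333
  S[Y,Y] = ((1.5)·(1.5) + (-0.5)·(-0.5) + (-0.5)·(-0.5) + (-0.5)·(-0.5)) / 3 = 3/3 = 1

S is symmetric (S[j,i] = S[i,j]). Assembling:

S = [[1.5833, -0.8333],
 [-0.8333, 1]]


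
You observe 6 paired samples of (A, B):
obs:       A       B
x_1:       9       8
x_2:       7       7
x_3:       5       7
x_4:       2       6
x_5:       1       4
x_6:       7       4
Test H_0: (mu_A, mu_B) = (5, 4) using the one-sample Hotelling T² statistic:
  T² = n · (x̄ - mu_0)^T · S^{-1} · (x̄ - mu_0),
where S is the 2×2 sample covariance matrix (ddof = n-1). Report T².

Step 1 — sample mean vector:
  mean(A) = (9 + 7 + 5 + 2 + 1 + 7) / 6 = 31/6 = 5.1667
  mean(B) = (8 + 7 + 7 + 6 + 4 + 4) / 6 = 36/6 = 6
  x̄ = (5.1667, 6),  deviation x̄ - mu_0 = (5.1667, 6) - (5, 4) = (0.1667, 2).

Step 2 — sample covariance matrix, S[i,j] = (1/(n-1)) · Σ_k (x_{k,i} - mean_i) · (x_{k,j} - mean_j), divisor n-1 = 5:
  S[A,A] = ((3.8333)·(3.8333) + (1.8333)·(1.8333) + (-0.1667)·(-0.1667) + (-3.1667)·(-3.1667) + (-4.1667)·(-4.1667) + (1.8333)·(1.8333)) / 5 = 48.8333/5 = 9.7667
  S[A,B] = ((3.8333)·(2) + (1.8333)·(1) + (-0.1667)·(1) + (-3.1667)·(0) + (-4.1667)·(-2) + (1.8333)·(-2)) / 5 = 14/5 = 2.8
  S[B,B] = ((2)·(2) + (1)·(1) + (1)·(1) + (0)·(0) + (-2)·(-2) + (-2)·(-2)) / 5 = 14/5 = 2.8
  S = [[9.7667, 2.8],
 [2.8, 2.8]].

Step 3 — invert S. det(S) = 9.7667·2.8 - (2.8)² = 19.5067.
  S^{-1} = (1/det) · [[d, -b], [-b, a]] = [[0.1435, -0.1435],
 [-0.1435, 0.5007]].

Step 4 — quadratic form (x̄ - mu_0)^T · S^{-1} · (x̄ - mu_0):
  S^{-1} · (x̄ - mu_0) = (-0.2632, 0.9774),
  (x̄ - mu_0)^T · [...] = (0.1667)·(-0.2632) + (2)·(0.9774) = 1.911.

Step 5 — scale by n: T² = 6 · 1.911 = 11.4662.

T² ≈ 11.4662


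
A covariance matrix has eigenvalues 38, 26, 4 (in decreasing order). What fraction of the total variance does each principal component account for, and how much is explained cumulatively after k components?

Step 1 — total variance = trace(Sigma) = Σ λ_i = 38 + 26 + 4 = 68.

Step 2 — fraction explained by component i = λ_i / Σ λ:
  PC1: 38/68 = 0.5588
  PC2: 26/68 = 0.3824
  PC3: 4/68 = 0.0588

Step 3 — cumulative fraction after k components = (λ_1 + ... + λ_k) / Σ λ:
  k = 1: 38/68 = 0.5588
  k = 2: (38 + 26)/68 = 64/68 = 0.9412
  k = 3: (38 + 26 + 4)/68 = 68/68 = 1

Summary (fraction, with percent):

explained: PC1 0.5588 (55.88%), PC2 0.3824 (38.24%), PC3 0.0588 (5.88%);  cumulative: 0.5588, 0.9412, 1


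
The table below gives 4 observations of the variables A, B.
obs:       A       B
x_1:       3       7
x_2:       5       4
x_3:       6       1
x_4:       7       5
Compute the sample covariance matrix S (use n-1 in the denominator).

Step 1 — column means:
  mean(A) = (3 + 5 + 6 + 7) / 4 = 21/4 = 5.25
  mean(B) = (7 + 4 + 1 + 5) / 4 = 17/4 = 4.25

Step 2 — sample covariance S[i,j] = (1/(n-1)) · Σ_k (x_{k,i} - mean_i) · (x_{k,j} - mean_j), with n-1 = 3.
  S[A,A] = ((-2.25)·(-2.25) + (-0.25)·(-0.25) + (0.75)·(0.75) + (1.75)·(1.75)) / 3 = 8.75/3 = 2.9167
  S[A,B] = ((-2.25)·(2.75) + (-0.25)·(-0.25) + (0.75)·(-3.25) + (1.75)·(0.75)) / 3 = -7.25/3 = -2.4167
  S[B,B] = ((2.75)·(2.75) + (-0.25)·(-0.25) + (-3.25)·(-3.25) + (0.75)·(0.75)) / 3 = 18.75/3 = 6.25

S is symmetric (S[j,i] = S[i,j]). Assembling:

S = [[2.9167, -2.4167],
 [-2.4167, 6.25]]


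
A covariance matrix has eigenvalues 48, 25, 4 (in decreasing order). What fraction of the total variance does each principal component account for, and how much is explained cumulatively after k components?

Step 1 — total variance = trace(Sigma) = Σ λ_i = 48 + 25 + 4 = 77.

Step 2 — fraction explained by component i = λ_i / Σ λ:
  PC1: 48/77 = 0.6234
  PC2: 25/77 = 0.3247
  PC3: 4/77 = 0.0519

Step 3 — cumulative fraction after k components = (λ_1 + ... + λ_k) / Σ λ:
  k = 1: 48/77 = 0.6234
  k = 2: (48 + 25)/77 = 73/77 = 0.9481
  k = 3: (48 + 25 + 4)/77 = 77/77 = 1

Summary (fraction, with percent):

explained: PC1 0.6234 (62.34%), PC2 0.3247 (32.47%), PC3 0.0519 (5.19%);  cumulative: 0.6234, 0.9481, 1


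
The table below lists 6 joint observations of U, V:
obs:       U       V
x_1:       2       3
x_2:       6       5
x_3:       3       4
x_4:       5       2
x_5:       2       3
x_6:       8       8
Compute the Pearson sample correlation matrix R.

Step 1 — column means:
  mean(U) = (2 + 6 + 3 + 5 + 2 + 8) / 6 = 26/6 = 4.3333
  mean(V) = (3 + 5 + 4 + 2 + 3 + 8) / 6 = 25/6 = 4.1667

Step 2 — sample variances and covariances s[i,j] = (1/(n-1)) · Σ_k (x_{k,i} - mean_i) · (x_{k,j} - mean_j), with n-1 = 5:
  s[U,U] = ((-2.3333)·(-2.3333) + (1.6667)·(1.6667) + (-1.3333)·(-1.3333) + (0.6667)·(0.6667) + (-2.3333)·(-2.3333) + (3.6667)·(3.6667)) / 5 = 29.3333/5 = 5.8667
  s[U,V] = ((-2.3333)·(-1.1667) + (1.6667)·(0.8333) + (-1.3333)·(-0.1667) + (0.6667)·(-2.1667) + (-2.3333)·(-1.1667) + (3.6667)·(3.8333)) / 5 = 19.6667/5 = 3.9333
  s[V,V] = ((-1.1667)·(-1.1667) + (0.8333)·(0.8333) + (-0.1667)·(-0.1667) + (-2.1667)·(-2.1667) + (-1.1667)·(-1.1667) + (3.8333)·(3.8333)) / 5 = 22.8333/5 = 4.5667
  Sample standard deviations s_i = √(s[i,i]):
  s(U) = √(5.8667) = 2.4221
  s(V) = √(4.5667) = 2.137

Step 3 — r_{ij} = s_{ij} / (s_i · s_j):
  r[U,U] = 1 (diagonal).
  r[U,V] = 3.9333 / (2.4221 · 2.137) = 3.9333 / 5.176 = 0.7599
  r[V,V] = 1 (diagonal).

R is symmetric with unit diagonal. Assembling:

R = [[1, 0.7599],
 [0.7599, 1]]


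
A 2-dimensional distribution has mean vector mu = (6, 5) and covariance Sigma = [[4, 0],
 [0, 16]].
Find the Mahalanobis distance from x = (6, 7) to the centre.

Step 1 — centre the observation: (x - mu) = (0, 2).

Step 2 — invert Sigma. det(Sigma) = 4·16 - (0)² = 64.
  Sigma^{-1} = (1/det) · [[d, -b], [-b, a]] = [[0.25, 0],
 [0, 0.0625]].

Step 3 — form the quadratic (x - mu)^T · Sigma^{-1} · (x - mu):
  Sigma^{-1} · (x - mu) = (0, 0.125).
  (x - mu)^T · [Sigma^{-1} · (x - mu)] = (0)·(0) + (2)·(0.125) = 0.25.

Step 4 — take square root: d = √(0.25) ≈ 0.5.

d(x, mu) = √(0.25) ≈ 0.5


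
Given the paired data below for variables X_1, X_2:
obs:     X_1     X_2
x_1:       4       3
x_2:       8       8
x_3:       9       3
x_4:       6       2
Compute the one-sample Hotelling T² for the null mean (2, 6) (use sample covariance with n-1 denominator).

Step 1 — sample mean vector:
  mean(X_1) = (4 + 8 + 9 + 6) / 4 = 27/4 = 6.75
  mean(X_2) = (3 + 8 + 3 + 2) / 4 = 16/4 = 4
  x̄ = (6.75, 4),  deviation x̄ - mu_0 = (6.75, 4) - (2, 6) = (4.75, -2).

Step 2 — sample covariance matrix, S[i,j] = (1/(n-1)) · Σ_k (x_{k,i} - mean_i) · (x_{k,j} - mean_j), divisor n-1 = 3:
  S[X_1,X_1] = ((-2.75)·(-2.75) + (1.25)·(1.25) + (2.25)·(2.25) + (-0.75)·(-0.75)) / 3 = 14.75/3 = 4.9167
  S[X_1,X_2] = ((-2.75)·(-1) + (1.25)·(4) + (2.25)·(-1) + (-0.75)·(-2)) / 3 = 7/3 = 2.3333
  S[X_2,X_2] = ((-1)·(-1) + (4)·(4) + (-1)·(-1) + (-2)·(-2)) / 3 = 22/3 = 7.3333
  S = [[4.9167, 2.3333],
 [2.3333, 7.3333]].

Step 3 — invert S. det(S) = 4.9167·7.3333 - (2.3333)² = 30.6111.
  S^{-1} = (1/det) · [[d, -b], [-b, a]] = [[0.2396, -0.0762],
 [-0.0762, 0.1606]].

Step 4 — quadratic form (x̄ - mu_0)^T · S^{-1} · (x̄ - mu_0):
  S^{-1} · (x̄ - mu_0) = (1.2904, -0.6833),
  (x̄ - mu_0)^T · [...] = (4.75)·(1.2904) + (-2)·(-0.6833) = 7.4959.

Step 5 — scale by n: T² = 4 · 7.4959 = 29.9837.

T² ≈ 29.9837
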